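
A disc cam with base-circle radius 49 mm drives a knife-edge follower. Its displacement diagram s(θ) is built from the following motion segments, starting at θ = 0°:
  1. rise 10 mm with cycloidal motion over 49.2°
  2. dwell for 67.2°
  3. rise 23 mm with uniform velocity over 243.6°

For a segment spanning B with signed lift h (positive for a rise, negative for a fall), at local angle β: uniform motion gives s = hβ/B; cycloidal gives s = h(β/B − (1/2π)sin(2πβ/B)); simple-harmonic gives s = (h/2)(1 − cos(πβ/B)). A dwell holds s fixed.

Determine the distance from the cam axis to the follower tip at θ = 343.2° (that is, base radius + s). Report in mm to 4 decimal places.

seg 1 [0°–49.2°] cycloidal, h=10: full span → s += 10 → s = 10.0000
seg 2 [49.2°–116.4°] dwell: s stays 10.0000
seg 3 [116.4°–360°] uniform, h=23: θ=343.2° here. β=226.8, B=243.6. 23·226.8/243.6 = 21.4138 → s = 31.4138
radial distance = base radius + s = 49 + 31.4138 = 80.4138

80.4138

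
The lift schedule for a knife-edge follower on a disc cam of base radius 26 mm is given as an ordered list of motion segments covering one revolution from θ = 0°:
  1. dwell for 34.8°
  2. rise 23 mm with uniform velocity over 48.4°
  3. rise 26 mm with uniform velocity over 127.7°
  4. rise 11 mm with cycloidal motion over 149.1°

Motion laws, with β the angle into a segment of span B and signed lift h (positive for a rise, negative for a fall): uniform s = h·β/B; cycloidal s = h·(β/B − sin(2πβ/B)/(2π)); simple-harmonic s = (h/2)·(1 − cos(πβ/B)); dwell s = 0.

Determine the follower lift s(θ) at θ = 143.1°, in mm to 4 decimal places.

seg 1 [0°–34.8°] dwell: s stays 0.0000
seg 2 [34.8°–83.2°] uniform, h=23: full span → s += 23 → s = 23.0000
seg 3 [83.2°–210.9°] uniform, h=26: θ=143.1° here. β=59.9, B=127.7. 26·59.9/127.7 = 12.1958 → s = 35.1958

35.1958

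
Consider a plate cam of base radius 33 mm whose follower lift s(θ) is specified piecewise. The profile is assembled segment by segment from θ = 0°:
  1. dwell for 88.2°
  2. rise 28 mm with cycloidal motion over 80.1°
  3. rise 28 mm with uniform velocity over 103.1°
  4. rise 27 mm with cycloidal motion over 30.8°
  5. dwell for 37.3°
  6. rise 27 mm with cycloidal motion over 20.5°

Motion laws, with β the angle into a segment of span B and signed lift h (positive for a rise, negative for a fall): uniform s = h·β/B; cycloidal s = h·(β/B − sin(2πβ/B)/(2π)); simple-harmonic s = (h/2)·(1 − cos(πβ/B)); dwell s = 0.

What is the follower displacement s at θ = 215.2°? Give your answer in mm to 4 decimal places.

seg 1 [0°–88.2°] dwell: s stays 0.0000
seg 2 [88.2°–168.3°] cycloidal, h=28: full span → s += 28 → s = 28.0000
seg 3 [168.3°–271.4°] uniform, h=28: θ=215.2° here. β=46.9, B=103.1. 28·46.9/103.1 = 12.7371 → s = 40.7371

40.7371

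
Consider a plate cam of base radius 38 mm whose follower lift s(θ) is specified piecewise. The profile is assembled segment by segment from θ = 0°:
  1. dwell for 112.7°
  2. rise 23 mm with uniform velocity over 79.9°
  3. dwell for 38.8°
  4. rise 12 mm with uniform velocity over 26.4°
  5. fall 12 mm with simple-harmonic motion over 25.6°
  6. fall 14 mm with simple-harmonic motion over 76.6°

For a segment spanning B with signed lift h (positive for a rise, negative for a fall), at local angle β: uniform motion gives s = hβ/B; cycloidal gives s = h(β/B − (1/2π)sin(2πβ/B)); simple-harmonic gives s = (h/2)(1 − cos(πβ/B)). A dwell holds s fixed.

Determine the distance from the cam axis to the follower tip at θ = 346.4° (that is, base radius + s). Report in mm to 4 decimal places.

seg 1 [0°–112.7°] dwell: s stays 0.0000
seg 2 [112.7°–192.6°] uniform, h=23: full span → s += 23 → s = 23.0000
seg 3 [192.6°–231.4°] dwell: s stays 23.0000
seg 4 [231.4°–257.8°] uniform, h=12: full span → s += 12 → s = 35.0000
seg 5 [257.8°–283.4°] simple-harmonic, h=-12: full span → s += -12 → s = 23.0000
seg 6 [283.4°–360°] simple-harmonic, h=-14: θ=346.4° here. β=63, B=76.6. -14/2·(1 − cos(π·0.8225)) = -12.9390 → s = 10.0610
radial distance = base radius + s = 38 + 10.0610 = 48.0610

48.0610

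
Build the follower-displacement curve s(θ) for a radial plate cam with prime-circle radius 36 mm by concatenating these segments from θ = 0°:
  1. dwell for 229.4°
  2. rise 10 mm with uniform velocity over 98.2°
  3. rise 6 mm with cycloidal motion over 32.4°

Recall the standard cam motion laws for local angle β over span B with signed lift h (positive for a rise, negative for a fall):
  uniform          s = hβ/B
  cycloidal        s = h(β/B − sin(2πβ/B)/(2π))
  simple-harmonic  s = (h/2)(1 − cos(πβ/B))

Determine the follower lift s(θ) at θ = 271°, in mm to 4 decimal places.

seg 1 [0°–229.4°] dwell: s stays 0.0000
seg 2 [229.4°–327.6°] uniform, h=10: θ=271° here. β=41.6, B=98.2. 10·41.6/98.2 = 4.2363 → s = 4.2363

4.2363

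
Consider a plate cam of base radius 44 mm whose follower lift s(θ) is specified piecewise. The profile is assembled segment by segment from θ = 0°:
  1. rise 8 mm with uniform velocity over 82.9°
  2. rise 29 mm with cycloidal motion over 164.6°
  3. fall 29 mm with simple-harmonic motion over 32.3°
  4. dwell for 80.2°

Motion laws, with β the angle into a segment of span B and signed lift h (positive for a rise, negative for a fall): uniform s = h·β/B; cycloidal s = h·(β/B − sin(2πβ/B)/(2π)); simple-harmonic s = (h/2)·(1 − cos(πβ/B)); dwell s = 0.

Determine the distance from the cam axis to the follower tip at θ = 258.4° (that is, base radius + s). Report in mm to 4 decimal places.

seg 1 [0°–82.9°] uniform, h=8: full span → s += 8 → s = 8.0000
seg 2 [82.9°–247.5°] cycloidal, h=29: full span → s += 29 → s = 37.0000
seg 3 [247.5°–279.8°] simple-harmonic, h=-29: θ=258.4° here. β=10.9, B=32.3. -29/2·(1 − cos(π·0.3375)) = -7.4135 → s = 29.5865
radial distance = base radius + s = 44 + 29.5865 = 73.5865

73.5865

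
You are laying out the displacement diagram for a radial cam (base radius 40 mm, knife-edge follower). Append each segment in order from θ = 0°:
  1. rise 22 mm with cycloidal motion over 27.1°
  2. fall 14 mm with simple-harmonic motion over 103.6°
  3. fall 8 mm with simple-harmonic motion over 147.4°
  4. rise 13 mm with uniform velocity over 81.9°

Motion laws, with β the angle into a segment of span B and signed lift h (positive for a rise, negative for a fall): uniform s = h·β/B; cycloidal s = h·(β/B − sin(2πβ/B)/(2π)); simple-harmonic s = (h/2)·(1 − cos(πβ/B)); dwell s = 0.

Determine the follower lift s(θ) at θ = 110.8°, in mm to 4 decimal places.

seg 1 [0°–27.1°] cycloidal, h=22: full span → s += 22 → s = 22.0000
seg 2 [27.1°–130.7°] simple-harmonic, h=-14: θ=110.8° here. β=83.7, B=103.6. -14/2·(1 − cos(π·0.8079)) = -12.7637 → s = 9.2363

9.2363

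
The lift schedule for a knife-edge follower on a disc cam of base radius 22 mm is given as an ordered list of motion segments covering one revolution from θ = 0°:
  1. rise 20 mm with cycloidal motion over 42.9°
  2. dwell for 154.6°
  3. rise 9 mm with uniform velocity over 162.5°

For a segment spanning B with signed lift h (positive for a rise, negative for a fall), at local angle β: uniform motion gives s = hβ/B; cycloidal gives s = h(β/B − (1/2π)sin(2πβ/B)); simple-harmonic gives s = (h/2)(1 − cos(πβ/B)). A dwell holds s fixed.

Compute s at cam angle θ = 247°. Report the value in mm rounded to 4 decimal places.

seg 1 [0°–42.9°] cycloidal, h=20: full span → s += 20 → s = 20.0000
seg 2 [42.9°–197.5°] dwell: s stays 20.0000
seg 3 [197.5°–360°] uniform, h=9: θ=247° here. β=49.5, B=162.5. 9·49.5/162.5 = 2.7415 → s = 22.7415

22.7415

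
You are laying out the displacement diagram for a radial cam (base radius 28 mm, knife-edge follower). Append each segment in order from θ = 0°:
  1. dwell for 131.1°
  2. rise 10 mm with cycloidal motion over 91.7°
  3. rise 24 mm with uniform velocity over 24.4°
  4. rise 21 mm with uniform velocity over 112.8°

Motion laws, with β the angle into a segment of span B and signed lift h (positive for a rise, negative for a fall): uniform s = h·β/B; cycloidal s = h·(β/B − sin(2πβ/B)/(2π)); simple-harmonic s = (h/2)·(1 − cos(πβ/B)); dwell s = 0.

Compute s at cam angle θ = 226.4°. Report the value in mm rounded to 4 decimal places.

seg 1 [0°–131.1°] dwell: s stays 0.0000
seg 2 [131.1°–222.8°] cycloidal, h=10: full span → s += 10 → s = 10.0000
seg 3 [222.8°–247.2°] uniform, h=24: θ=226.4° here. β=3.6, B=24.4. 24·3.6/24.4 = 3.5410 → s = 13.5410

13.5410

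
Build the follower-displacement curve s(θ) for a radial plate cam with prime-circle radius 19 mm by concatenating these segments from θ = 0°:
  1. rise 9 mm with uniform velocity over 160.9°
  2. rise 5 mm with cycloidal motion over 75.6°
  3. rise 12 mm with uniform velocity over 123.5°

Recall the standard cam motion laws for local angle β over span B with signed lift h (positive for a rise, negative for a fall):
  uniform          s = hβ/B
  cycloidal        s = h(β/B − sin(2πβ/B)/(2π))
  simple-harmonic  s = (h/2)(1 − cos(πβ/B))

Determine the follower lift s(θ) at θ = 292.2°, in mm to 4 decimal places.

seg 1 [0°–160.9°] uniform, h=9: full span → s += 9 → s = 9.0000
seg 2 [160.9°–236.5°] cycloidal, h=5: full span → s += 5 → s = 14.0000
seg 3 [236.5°–360°] uniform, h=12: θ=292.2° here. β=55.7, B=123.5. 12·55.7/123.5 = 5.4121 → s = 19.4121

19.4121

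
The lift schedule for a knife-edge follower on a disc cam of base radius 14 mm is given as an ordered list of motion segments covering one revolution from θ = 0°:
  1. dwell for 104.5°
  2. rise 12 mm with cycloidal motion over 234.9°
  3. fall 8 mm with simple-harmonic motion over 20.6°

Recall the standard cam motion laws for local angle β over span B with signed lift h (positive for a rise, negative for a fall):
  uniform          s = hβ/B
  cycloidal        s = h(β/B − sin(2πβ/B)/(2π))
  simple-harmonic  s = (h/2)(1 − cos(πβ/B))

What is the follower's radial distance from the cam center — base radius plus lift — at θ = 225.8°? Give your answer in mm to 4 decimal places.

seg 1 [0°–104.5°] dwell: s stays 0.0000
seg 2 [104.5°–339.4°] cycloidal, h=12: θ=225.8° here. β=121.3, B=234.9. 12·(0.5164 − sin(2π·0.5164)/(2π)) = 6.3930 → s = 6.3930
radial distance = base radius + s = 14 + 6.3930 = 20.3930

20.3930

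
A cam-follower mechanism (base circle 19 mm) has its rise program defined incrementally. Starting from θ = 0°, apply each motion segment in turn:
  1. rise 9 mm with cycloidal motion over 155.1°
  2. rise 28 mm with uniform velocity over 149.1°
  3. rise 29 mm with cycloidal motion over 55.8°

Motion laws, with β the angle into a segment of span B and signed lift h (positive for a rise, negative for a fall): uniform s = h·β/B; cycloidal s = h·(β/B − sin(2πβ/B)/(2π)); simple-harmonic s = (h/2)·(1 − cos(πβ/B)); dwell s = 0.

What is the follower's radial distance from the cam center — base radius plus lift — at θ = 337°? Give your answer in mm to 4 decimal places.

seg 1 [0°–155.1°] cycloidal, h=9: full span → s += 9 → s = 9.0000
seg 2 [155.1°–304.2°] uniform, h=28: full span → s += 28 → s = 37.0000
seg 3 [304.2°–360°] cycloidal, h=29: θ=337° here. β=32.8, B=55.8. 29·(0.5878 − sin(2π·0.5878)/(2π)) = 19.4659 → s = 56.4659
radial distance = base radius + s = 19 + 56.4659 = 75.4659

75.4659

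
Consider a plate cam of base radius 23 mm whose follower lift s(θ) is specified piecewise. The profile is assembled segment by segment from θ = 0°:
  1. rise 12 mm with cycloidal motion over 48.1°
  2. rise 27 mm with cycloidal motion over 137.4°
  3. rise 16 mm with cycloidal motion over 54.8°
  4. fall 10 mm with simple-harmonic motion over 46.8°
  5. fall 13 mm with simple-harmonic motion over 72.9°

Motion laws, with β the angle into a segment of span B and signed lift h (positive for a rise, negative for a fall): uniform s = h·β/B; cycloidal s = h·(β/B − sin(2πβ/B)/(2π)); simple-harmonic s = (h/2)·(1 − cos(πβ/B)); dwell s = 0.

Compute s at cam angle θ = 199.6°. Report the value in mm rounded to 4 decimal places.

seg 1 [0°–48.1°] cycloidal, h=12: full span → s += 12 → s = 12.0000
seg 2 [48.1°–185.5°] cycloidal, h=27: full span → s += 27 → s = 39.0000
seg 3 [185.5°–240.3°] cycloidal, h=16: θ=199.6° here. β=14.1, B=54.8. 16·(0.2573 − sin(2π·0.2573)/(2π)) = 1.5730 → s = 40.5730

40.5730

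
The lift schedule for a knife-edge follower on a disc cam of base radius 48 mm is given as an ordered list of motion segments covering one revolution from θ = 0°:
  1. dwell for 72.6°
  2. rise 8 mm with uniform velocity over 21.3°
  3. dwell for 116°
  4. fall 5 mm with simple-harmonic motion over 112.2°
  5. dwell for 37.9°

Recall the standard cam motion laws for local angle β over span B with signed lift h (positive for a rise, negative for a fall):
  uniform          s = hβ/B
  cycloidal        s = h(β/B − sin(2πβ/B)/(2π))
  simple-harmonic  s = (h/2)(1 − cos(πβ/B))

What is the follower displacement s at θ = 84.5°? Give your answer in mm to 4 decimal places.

seg 1 [0°–72.6°] dwell: s stays 0.0000
seg 2 [72.6°–93.9°] uniform, h=8: θ=84.5° here. β=11.9, B=21.3. 8·11.9/21.3 = 4.4695 → s = 4.4695

4.4695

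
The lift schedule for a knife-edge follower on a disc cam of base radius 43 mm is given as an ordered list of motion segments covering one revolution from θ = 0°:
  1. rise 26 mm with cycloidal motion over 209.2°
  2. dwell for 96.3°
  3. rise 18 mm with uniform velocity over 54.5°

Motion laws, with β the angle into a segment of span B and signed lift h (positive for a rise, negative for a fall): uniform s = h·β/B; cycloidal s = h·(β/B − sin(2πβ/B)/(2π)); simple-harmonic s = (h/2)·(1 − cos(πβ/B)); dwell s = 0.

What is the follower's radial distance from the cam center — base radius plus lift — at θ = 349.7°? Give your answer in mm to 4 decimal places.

seg 1 [0°–209.2°] cycloidal, h=26: full span → s += 26 → s = 26.0000
seg 2 [209.2°–305.5°] dwell: s stays 26.0000
seg 3 [305.5°–360°] uniform, h=18: θ=349.7° here. β=44.2, B=54.5. 18·44.2/54.5 = 14.5982 → s = 40.5982
radial distance = base radius + s = 43 + 40.5982 = 83.5982

83.5982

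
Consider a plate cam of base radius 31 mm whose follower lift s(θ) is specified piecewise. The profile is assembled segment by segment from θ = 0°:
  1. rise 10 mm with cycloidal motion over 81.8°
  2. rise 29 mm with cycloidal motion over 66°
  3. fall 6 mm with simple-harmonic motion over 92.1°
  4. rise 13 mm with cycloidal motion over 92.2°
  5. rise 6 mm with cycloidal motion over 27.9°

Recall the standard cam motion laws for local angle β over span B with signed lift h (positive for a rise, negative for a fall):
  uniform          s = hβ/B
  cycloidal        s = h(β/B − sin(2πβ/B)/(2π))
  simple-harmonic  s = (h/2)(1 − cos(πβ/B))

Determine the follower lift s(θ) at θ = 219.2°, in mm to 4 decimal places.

seg 1 [0°–81.8°] cycloidal, h=10: full span → s += 10 → s = 10.0000
seg 2 [81.8°–147.8°] cycloidal, h=29: full span → s += 29 → s = 39.0000
seg 3 [147.8°–239.9°] simple-harmonic, h=-6: θ=219.2° here. β=71.4, B=92.1. -6/2·(1 − cos(π·0.7752)) = -5.2827 → s = 33.7173

33.7173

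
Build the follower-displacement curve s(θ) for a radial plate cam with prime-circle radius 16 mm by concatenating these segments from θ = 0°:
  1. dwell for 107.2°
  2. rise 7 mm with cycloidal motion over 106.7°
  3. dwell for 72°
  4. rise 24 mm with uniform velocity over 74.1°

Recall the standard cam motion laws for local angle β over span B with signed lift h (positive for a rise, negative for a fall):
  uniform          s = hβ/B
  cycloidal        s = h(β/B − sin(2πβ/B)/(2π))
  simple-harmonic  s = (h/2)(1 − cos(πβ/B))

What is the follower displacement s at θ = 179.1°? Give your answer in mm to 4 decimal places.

seg 1 [0°–107.2°] dwell: s stays 0.0000
seg 2 [107.2°–213.9°] cycloidal, h=7: θ=179.1° here. β=71.9, B=106.7. 7·(0.6739 − sin(2π·0.6739)/(2π)) = 5.7059 → s = 5.7059

5.7059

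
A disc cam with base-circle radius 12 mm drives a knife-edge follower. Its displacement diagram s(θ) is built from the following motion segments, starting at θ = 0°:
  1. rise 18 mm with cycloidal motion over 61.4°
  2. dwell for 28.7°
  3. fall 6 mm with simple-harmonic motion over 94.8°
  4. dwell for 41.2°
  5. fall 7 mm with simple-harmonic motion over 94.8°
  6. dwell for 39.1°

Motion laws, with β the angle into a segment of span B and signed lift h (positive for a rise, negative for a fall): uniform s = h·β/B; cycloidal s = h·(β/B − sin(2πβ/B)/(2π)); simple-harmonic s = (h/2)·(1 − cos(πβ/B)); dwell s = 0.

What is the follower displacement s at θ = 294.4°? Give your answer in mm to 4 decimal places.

seg 1 [0°–61.4°] cycloidal, h=18: full span → s += 18 → s = 18.0000
seg 2 [61.4°–90.1°] dwell: s stays 18.0000
seg 3 [90.1°–184.9°] simple-harmonic, h=-6: full span → s += -6 → s = 12.0000
seg 4 [184.9°–226.1°] dwell: s stays 12.0000
seg 5 [226.1°–320.9°] simple-harmonic, h=-7: θ=294.4° here. β=68.3, B=94.8. -7/2·(1 − cos(π·0.7205)) = -5.7349 → s = 6.2651

6.2651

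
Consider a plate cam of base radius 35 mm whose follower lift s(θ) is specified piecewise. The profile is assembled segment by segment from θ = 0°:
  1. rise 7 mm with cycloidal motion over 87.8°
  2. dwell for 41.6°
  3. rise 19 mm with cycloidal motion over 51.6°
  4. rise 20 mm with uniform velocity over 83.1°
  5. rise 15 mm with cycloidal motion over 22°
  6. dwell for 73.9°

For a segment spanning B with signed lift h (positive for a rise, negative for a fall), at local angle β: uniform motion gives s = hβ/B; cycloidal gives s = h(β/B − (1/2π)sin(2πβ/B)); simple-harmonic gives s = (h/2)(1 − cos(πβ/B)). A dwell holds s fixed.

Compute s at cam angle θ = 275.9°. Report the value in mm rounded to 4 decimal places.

seg 1 [0°–87.8°] cycloidal, h=7: full span → s += 7 → s = 7.0000
seg 2 [87.8°–129.4°] dwell: s stays 7.0000
seg 3 [129.4°–181°] cycloidal, h=19: full span → s += 19 → s = 26.0000
seg 4 [181°–264.1°] uniform, h=20: full span → s += 20 → s = 46.0000
seg 5 [264.1°–286.1°] cycloidal, h=15: θ=275.9° here. β=11.8, B=22. 15·(0.5364 − sin(2π·0.5364)/(2π)) = 8.5862 → s = 54.5862

54.5862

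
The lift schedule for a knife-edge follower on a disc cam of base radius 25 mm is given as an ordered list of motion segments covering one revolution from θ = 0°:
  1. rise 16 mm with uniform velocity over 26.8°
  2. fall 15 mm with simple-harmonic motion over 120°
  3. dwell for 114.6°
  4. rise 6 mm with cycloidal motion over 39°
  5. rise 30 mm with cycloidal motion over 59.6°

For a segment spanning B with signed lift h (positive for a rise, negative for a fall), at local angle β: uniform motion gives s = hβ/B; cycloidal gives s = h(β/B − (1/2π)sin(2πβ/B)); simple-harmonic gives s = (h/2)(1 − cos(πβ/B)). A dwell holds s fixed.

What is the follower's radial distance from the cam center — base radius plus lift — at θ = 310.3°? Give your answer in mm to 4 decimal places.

seg 1 [0°–26.8°] uniform, h=16: full span → s += 16 → s = 16.0000
seg 2 [26.8°–146.8°] simple-harmonic, h=-15: full span → s += -15 → s = 1.0000
seg 3 [146.8°–261.4°] dwell: s stays 1.0000
seg 4 [261.4°–300.4°] cycloidal, h=6: full span → s += 6 → s = 7.0000
seg 5 [300.4°–360°] cycloidal, h=30: θ=310.3° here. β=9.9, B=59.6. 30·(0.1661 − sin(2π·0.1661)/(2π)) = 0.8567 → s = 7.8567
radial distance = base radius + s = 25 + 7.8567 = 32.8567

32.8567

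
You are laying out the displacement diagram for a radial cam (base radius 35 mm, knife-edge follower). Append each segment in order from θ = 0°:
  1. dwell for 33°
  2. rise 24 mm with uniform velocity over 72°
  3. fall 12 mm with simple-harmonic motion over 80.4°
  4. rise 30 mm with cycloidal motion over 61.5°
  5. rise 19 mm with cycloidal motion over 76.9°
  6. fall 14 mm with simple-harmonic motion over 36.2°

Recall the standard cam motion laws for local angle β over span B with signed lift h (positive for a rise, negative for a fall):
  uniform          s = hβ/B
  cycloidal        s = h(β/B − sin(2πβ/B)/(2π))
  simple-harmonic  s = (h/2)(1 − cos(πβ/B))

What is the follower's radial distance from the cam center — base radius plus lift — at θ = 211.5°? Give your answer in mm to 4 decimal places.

seg 1 [0°–33°] dwell: s stays 0.0000
seg 2 [33°–105°] uniform, h=24: full span → s += 24 → s = 24.0000
seg 3 [105°–185.4°] simple-harmonic, h=-12: full span → s += -12 → s = 12.0000
seg 4 [185.4°–246.9°] cycloidal, h=30: θ=211.5° here. β=26.1, B=61.5. 30·(0.4244 − sin(2π·0.4244)/(2π)) = 10.5478 → s = 22.5478
radial distance = base radius + s = 35 + 22.5478 = 57.5478

57.5478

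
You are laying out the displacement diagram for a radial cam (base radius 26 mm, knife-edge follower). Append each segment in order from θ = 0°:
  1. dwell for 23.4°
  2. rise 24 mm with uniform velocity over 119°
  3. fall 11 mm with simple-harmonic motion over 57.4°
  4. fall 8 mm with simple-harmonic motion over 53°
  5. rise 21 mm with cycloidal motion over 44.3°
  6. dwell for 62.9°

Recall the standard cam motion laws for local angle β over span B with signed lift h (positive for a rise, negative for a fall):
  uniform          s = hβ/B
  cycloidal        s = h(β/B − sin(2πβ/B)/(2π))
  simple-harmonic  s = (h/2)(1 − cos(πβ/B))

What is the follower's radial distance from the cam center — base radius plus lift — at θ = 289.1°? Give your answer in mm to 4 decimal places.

seg 1 [0°–23.4°] dwell: s stays 0.0000
seg 2 [23.4°–142.4°] uniform, h=24: full span → s += 24 → s = 24.0000
seg 3 [142.4°–199.8°] simple-harmonic, h=-11: full span → s += -11 → s = 13.0000
seg 4 [199.8°–252.8°] simple-harmonic, h=-8: full span → s += -8 → s = 5.0000
seg 5 [252.8°–297.1°] cycloidal, h=21: θ=289.1° here. β=36.3, B=44.3. 21·(0.8194 − sin(2π·0.8194)/(2π)) = 20.2371 → s = 25.2371
radial distance = base radius + s = 26 + 25.2371 = 51.2371

51.2371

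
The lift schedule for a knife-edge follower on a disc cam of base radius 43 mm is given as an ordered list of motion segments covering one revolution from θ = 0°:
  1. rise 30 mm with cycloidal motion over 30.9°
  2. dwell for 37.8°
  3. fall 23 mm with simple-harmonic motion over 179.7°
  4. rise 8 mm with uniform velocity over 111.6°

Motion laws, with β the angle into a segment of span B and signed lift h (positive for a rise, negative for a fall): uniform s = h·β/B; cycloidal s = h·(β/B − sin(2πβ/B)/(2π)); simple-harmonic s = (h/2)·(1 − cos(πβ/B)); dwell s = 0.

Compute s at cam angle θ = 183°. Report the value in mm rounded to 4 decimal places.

seg 1 [0°–30.9°] cycloidal, h=30: full span → s += 30 → s = 30.0000
seg 2 [30.9°–68.7°] dwell: s stays 30.0000
seg 3 [68.7°–248.4°] simple-harmonic, h=-23: θ=183° here. β=114.3, B=179.7. -23/2·(1 − cos(π·0.6361)) = -16.2673 → s = 13.7327

13.7327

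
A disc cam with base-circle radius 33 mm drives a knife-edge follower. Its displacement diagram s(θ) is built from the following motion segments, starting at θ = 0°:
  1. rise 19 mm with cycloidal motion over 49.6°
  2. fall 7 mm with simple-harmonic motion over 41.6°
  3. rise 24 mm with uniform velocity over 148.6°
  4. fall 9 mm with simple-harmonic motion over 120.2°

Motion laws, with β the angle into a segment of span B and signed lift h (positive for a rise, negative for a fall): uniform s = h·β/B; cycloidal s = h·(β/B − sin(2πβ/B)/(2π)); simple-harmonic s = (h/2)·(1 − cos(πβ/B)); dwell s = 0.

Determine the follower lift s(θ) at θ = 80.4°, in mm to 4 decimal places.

seg 1 [0°–49.6°] cycloidal, h=19: full span → s += 19 → s = 19.0000
seg 2 [49.6°–91.2°] simple-harmonic, h=-7: θ=80.4° here. β=30.8, B=41.6. -7/2·(1 − cos(π·0.7404)) = -5.8990 → s = 13.1010

13.1010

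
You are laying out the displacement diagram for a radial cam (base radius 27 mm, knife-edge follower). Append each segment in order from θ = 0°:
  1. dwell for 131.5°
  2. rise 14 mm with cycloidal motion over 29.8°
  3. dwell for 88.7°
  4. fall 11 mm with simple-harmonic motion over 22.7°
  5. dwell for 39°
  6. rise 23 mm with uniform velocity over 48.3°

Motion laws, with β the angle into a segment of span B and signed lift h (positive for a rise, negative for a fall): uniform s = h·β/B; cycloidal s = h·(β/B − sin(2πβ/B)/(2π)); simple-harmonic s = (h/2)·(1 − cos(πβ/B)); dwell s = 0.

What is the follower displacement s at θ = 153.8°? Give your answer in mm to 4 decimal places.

seg 1 [0°–131.5°] dwell: s stays 0.0000
seg 2 [131.5°–161.3°] cycloidal, h=14: θ=153.8° here. β=22.3, B=29.8. 14·(0.7483 − sin(2π·0.7483)/(2π)) = 12.7046 → s = 12.7046

12.7046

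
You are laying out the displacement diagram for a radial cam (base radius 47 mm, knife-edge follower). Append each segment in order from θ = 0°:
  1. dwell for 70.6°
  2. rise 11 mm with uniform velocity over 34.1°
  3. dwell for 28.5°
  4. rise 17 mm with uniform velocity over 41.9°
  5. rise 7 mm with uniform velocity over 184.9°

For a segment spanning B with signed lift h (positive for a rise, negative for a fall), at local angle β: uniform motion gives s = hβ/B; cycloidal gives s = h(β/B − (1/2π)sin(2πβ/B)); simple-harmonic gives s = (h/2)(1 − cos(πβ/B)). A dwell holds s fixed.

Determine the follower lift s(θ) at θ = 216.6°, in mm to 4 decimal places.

seg 1 [0°–70.6°] dwell: s stays 0.0000
seg 2 [70.6°–104.7°] uniform, h=11: full span → s += 11 → s = 11.0000
seg 3 [104.7°–133.2°] dwell: s stays 11.0000
seg 4 [133.2°–175.1°] uniform, h=17: full span → s += 17 → s = 28.0000
seg 5 [175.1°–360°] uniform, h=7: θ=216.6° here. β=41.5, B=184.9. 7·41.5/184.9 = 1.5711 → s = 29.5711

29.5711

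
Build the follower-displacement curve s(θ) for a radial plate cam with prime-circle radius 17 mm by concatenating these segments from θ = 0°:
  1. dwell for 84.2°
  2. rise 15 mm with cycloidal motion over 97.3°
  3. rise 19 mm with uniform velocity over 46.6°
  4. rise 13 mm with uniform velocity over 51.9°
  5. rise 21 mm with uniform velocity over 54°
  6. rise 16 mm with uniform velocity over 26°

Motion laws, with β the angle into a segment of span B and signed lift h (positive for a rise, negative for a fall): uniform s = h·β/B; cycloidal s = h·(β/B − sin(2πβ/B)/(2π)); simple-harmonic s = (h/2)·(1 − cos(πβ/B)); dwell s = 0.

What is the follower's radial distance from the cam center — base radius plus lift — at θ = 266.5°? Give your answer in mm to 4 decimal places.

seg 1 [0°–84.2°] dwell: s stays 0.0000
seg 2 [84.2°–181.5°] cycloidal, h=15: full span → s += 15 → s = 15.0000
seg 3 [181.5°–228.1°] uniform, h=19: full span → s += 19 → s = 34.0000
seg 4 [228.1°–280°] uniform, h=13: θ=266.5° here. β=38.4, B=51.9. 13·38.4/51.9 = 9.6185 → s = 43.6185
radial distance = base radius + s = 17 + 43.6185 = 60.6185

60.6185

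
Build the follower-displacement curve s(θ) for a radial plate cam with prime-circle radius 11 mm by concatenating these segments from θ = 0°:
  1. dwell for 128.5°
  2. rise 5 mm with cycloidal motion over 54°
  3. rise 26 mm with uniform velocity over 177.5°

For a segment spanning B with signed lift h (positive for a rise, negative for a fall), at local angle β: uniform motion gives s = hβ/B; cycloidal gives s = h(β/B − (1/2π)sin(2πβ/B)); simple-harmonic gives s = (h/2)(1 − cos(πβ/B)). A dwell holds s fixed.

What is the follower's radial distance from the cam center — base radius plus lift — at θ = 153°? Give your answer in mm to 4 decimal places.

seg 1 [0°–128.5°] dwell: s stays 0.0000
seg 2 [128.5°–182.5°] cycloidal, h=5: θ=153° here. β=24.5, B=54. 5·(0.4537 − sin(2π·0.4537)/(2π)) = 2.0403 → s = 2.0403
radial distance = base radius + s = 11 + 2.0403 = 13.0403

13.0403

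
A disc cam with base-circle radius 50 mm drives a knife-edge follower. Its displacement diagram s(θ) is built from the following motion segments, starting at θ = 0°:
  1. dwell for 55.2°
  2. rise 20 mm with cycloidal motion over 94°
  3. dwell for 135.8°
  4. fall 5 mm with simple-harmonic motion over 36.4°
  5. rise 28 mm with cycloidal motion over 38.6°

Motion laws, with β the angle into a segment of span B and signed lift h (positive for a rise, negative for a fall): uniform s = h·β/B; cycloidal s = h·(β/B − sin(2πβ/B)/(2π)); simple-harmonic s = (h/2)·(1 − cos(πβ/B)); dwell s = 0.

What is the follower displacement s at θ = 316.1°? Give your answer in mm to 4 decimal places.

seg 1 [0°–55.2°] dwell: s stays 0.0000
seg 2 [55.2°–149.2°] cycloidal, h=20: full span → s += 20 → s = 20.0000
seg 3 [149.2°–285°] dwell: s stays 20.0000
seg 4 [285°–321.4°] simple-harmonic, h=-5: θ=316.1° here. β=31.1, B=36.4. -5/2·(1 − cos(π·0.8544)) = -4.7430 → s = 15.2570

15.2570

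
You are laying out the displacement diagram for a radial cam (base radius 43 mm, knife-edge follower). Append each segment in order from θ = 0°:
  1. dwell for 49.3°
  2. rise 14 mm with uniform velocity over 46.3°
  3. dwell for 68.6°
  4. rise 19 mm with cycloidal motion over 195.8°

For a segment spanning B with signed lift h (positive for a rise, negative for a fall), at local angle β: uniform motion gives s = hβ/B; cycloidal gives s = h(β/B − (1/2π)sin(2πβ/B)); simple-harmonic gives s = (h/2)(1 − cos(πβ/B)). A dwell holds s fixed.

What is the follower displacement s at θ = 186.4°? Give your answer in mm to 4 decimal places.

seg 1 [0°–49.3°] dwell: s stays 0.0000
seg 2 [49.3°–95.6°] uniform, h=14: full span → s += 14 → s = 14.0000
seg 3 [95.6°–164.2°] dwell: s stays 14.0000
seg 4 [164.2°–360°] cycloidal, h=19: θ=186.4° here. β=22.2, B=195.8. 19·(0.1134 − sin(2π·0.1134)/(2π)) = 0.1776 → s = 14.1776

14.1776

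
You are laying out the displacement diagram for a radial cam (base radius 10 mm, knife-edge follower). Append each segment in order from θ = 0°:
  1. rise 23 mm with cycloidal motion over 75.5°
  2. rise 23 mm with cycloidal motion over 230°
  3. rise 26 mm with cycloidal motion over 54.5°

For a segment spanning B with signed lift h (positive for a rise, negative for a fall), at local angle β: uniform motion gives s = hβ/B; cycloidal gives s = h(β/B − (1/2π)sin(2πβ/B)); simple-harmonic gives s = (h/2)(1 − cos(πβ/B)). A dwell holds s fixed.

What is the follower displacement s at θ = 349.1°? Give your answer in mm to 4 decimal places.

seg 1 [0°–75.5°] cycloidal, h=23: full span → s += 23 → s = 23.0000
seg 2 [75.5°–305.5°] cycloidal, h=23: full span → s += 23 → s = 46.0000
seg 3 [305.5°–360°] cycloidal, h=26: θ=349.1° here. β=43.6, B=54.5. 26·(0.8000 − sin(2π·0.8000)/(2π)) = 24.7355 → s = 70.7355

70.7355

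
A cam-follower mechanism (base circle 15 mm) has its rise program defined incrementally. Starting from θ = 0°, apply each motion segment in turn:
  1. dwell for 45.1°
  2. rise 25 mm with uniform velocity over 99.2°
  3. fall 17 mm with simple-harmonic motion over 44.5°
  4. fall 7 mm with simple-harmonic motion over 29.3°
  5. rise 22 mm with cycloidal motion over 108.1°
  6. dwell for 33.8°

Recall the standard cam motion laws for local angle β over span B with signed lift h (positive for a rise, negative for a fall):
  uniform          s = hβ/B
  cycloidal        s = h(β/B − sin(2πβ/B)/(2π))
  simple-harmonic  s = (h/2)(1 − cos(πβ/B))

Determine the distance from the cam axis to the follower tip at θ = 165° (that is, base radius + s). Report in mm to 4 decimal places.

seg 1 [0°–45.1°] dwell: s stays 0.0000
seg 2 [45.1°–144.3°] uniform, h=25: full span → s += 25 → s = 25.0000
seg 3 [144.3°–188.8°] simple-harmonic, h=-17: θ=165° here. β=20.7, B=44.5. -17/2·(1 − cos(π·0.4652)) = -7.5717 → s = 17.4283
radial distance = base radius + s = 15 + 17.4283 = 32.4283

32.4283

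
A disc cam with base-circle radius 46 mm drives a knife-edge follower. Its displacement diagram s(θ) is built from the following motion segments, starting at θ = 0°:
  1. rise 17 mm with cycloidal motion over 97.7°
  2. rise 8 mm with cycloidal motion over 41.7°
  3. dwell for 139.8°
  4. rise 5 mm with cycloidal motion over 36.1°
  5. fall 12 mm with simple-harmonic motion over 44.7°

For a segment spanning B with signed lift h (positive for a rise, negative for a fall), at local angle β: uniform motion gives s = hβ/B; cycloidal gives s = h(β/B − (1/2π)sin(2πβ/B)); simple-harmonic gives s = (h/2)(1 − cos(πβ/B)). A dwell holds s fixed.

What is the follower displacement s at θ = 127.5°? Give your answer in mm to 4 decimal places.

seg 1 [0°–97.7°] cycloidal, h=17: full span → s += 17 → s = 17.0000
seg 2 [97.7°–139.4°] cycloidal, h=8: θ=127.5° here. β=29.8, B=41.7. 8·(0.7146 − sin(2π·0.7146)/(2π)) = 6.9590 → s = 23.9590

23.9590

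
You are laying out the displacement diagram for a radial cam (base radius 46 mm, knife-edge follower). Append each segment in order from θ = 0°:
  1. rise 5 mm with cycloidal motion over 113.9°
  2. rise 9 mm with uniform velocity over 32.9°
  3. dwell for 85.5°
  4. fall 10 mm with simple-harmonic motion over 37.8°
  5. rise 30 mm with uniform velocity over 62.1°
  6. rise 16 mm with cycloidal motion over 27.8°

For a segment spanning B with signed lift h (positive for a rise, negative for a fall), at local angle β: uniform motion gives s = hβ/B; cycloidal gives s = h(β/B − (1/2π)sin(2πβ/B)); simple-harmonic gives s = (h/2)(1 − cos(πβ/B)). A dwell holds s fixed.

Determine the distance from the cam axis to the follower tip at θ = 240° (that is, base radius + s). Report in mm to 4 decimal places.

seg 1 [0°–113.9°] cycloidal, h=5: full span → s += 5 → s = 5.0000
seg 2 [113.9°–146.8°] uniform, h=9: full span → s += 9 → s = 14.0000
seg 3 [146.8°–232.3°] dwell: s stays 14.0000
seg 4 [232.3°–270.1°] simple-harmonic, h=-10: θ=240° here. β=7.7, B=37.8. -10/2·(1 − cos(π·0.2037)) = -0.9894 → s = 13.0106
radial distance = base radius + s = 46 + 13.0106 = 59.0106

59.0106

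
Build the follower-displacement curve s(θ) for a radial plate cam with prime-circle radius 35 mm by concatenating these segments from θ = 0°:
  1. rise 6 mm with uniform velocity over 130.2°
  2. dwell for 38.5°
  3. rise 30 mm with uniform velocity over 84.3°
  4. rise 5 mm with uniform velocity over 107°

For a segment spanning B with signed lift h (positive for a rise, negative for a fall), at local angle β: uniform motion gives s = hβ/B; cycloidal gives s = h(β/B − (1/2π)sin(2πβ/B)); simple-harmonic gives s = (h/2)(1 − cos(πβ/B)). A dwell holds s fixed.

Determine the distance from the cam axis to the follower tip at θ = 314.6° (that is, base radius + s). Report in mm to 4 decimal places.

seg 1 [0°–130.2°] uniform, h=6: full span → s += 6 → s = 6.0000
seg 2 [130.2°–168.7°] dwell: s stays 6.0000
seg 3 [168.7°–253°] uniform, h=30: full span → s += 30 → s = 36.0000
seg 4 [253°–360°] uniform, h=5: θ=314.6° here. β=61.6, B=107. 5·61.6/107 = 2.8785 → s = 38.8785
radial distance = base radius + s = 35 + 38.8785 = 73.8785

73.8785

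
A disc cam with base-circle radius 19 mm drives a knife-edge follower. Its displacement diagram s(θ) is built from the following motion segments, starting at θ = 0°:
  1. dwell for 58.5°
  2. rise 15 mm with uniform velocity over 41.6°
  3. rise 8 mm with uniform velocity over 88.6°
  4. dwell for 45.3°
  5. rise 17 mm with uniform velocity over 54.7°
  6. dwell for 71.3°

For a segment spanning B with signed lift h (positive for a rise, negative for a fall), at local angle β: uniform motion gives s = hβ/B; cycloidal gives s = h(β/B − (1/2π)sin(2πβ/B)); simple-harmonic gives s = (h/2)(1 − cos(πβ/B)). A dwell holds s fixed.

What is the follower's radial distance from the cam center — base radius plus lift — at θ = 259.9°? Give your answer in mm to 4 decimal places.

seg 1 [0°–58.5°] dwell: s stays 0.0000
seg 2 [58.5°–100.1°] uniform, h=15: full span → s += 15 → s = 15.0000
seg 3 [100.1°–188.7°] uniform, h=8: full span → s += 8 → s = 23.0000
seg 4 [188.7°–234°] dwell: s stays 23.0000
seg 5 [234°–288.7°] uniform, h=17: θ=259.9° here. β=25.9, B=54.7. 17·25.9/54.7 = 8.0494 → s = 31.0494
radial distance = base radius + s = 19 + 31.0494 = 50.0494

50.0494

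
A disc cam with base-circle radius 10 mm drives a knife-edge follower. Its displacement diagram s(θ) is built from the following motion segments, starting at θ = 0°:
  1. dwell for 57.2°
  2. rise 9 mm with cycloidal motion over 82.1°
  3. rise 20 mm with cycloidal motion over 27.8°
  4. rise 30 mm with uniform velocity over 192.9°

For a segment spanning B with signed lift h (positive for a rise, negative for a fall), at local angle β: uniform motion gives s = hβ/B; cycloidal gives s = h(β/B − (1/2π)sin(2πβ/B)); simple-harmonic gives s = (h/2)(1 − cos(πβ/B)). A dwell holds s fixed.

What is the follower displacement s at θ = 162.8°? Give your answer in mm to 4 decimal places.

seg 1 [0°–57.2°] dwell: s stays 0.0000
seg 2 [57.2°–139.3°] cycloidal, h=9: full span → s += 9 → s = 9.0000
seg 3 [139.3°–167.1°] cycloidal, h=20: θ=162.8° here. β=23.5, B=27.8. 20·(0.8453 − sin(2π·0.8453)/(2π)) = 19.5355 → s = 28.5355

28.5355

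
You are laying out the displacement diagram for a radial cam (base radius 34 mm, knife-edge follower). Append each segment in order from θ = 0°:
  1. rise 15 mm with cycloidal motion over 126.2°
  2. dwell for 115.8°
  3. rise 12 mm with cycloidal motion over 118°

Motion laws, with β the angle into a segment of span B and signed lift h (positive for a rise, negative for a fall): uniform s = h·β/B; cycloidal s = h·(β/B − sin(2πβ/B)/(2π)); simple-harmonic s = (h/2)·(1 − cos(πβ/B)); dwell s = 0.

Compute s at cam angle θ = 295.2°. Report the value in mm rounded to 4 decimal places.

seg 1 [0°–126.2°] cycloidal, h=15: full span → s += 15 → s = 15.0000
seg 2 [126.2°–242°] dwell: s stays 15.0000
seg 3 [242°–360°] cycloidal, h=12: θ=295.2° here. β=53.2, B=118. 12·(0.4508 − sin(2π·0.4508)/(2π)) = 4.8297 → s = 19.8297

19.8297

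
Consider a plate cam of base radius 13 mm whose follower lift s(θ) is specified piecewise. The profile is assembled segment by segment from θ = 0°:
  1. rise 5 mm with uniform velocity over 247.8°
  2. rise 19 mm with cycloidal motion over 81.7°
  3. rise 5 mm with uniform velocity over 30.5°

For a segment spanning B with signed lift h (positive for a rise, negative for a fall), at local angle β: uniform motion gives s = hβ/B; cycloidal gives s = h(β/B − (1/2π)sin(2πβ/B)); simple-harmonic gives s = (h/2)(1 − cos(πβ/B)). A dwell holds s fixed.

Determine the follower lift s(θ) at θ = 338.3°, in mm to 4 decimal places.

seg 1 [0°–247.8°] uniform, h=5: full span → s += 5 → s = 5.0000
seg 2 [247.8°–329.5°] cycloidal, h=19: full span → s += 19 → s = 24.0000
seg 3 [329.5°–360°] uniform, h=5: θ=338.3° here. β=8.8, B=30.5. 5·8.8/30.5 = 1.4426 → s = 25.4426

25.4426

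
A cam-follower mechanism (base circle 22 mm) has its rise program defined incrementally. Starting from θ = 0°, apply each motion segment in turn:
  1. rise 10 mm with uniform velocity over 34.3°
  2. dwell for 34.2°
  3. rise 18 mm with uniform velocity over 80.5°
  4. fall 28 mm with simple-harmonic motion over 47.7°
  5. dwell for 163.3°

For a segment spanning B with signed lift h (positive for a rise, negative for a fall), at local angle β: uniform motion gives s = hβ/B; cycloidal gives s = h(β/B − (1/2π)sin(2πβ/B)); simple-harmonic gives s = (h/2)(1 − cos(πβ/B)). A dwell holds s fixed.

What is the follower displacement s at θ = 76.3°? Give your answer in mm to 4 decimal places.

seg 1 [0°–34.3°] uniform, h=10: full span → s += 10 → s = 10.0000
seg 2 [34.3°–68.5°] dwell: s stays 10.0000
seg 3 [68.5°–149°] uniform, h=18: θ=76.3° here. β=7.8, B=80.5. 18·7.8/80.5 = 1.7441 → s = 11.7441

11.7441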